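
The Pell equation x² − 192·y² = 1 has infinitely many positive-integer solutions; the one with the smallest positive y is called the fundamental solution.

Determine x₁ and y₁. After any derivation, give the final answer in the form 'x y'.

[13; 1,5,1,26] for √192; ℓ=4 ⇒ convergent index 3
k=0  a_k=13  p_k/q_k = 13/1
k=1  a_k=1  p_k/q_k = 14/1
k=2  a_k=5  p_k/q_k = 83/6
k=3  a_k=1  p_k/q_k = 97/7
→ (97, 7).  Check: 97²=9409, 192·7²=9408, difference 1.

97 7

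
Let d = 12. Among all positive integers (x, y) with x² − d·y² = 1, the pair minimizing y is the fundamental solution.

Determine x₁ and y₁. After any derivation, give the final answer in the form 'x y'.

[3; 2,6] for √12; ℓ=2 ⇒ convergent index 1
i=0: a=3 ⇒ p=3, q=1
i=1: a=2 ⇒ p=7, q=2
(x₁, y₁) = (7, 2);  7² − 12·2² = 1 ✓

7 2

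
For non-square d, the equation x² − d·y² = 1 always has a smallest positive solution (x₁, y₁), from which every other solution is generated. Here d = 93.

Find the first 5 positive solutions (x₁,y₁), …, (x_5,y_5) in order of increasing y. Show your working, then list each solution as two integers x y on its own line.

[9; 1,1,1,4,6,4,1,1,1,18] for √93; ℓ=10 ⇒ convergent index 9
k=0  a_k=9  p_k/q_k = 9/1
k=1  a_k=1  p_k/q_k = 10/1
…
k=3  a_k=1  p_k/q_k = 29/3
…
k=5  a_k=6  p_k/q_k = 839/87
…
k=8  a_k=1  p_k/q_k = 7821/811
k=9  a_k=1  p_k/q_k = 12151/1260
→ (12151, 1260).  Check: 12151²=147646801, 93·1260²=147646800, difference 1.
n=2: (12151,1260)∘(12151,1260) = (12151·12151+93·1260·1260, 12151·1260+1260·12151) = (295293601,30620520)
n=3: (295293601,30620520)∘(12151,1260) = (12151·295293601+93·1260·30620520, 12151·30620520+1260·295293601) = (7176225079351,744139875780)
n=4: (7176225079351,744139875780)∘(12151,1260) = (12151·7176225079351+93·1260·744139875780, 12151·744139875780+1260·7176225079351) = (174396621583094401,18084087230585040)
n=5: (174396621583094401,18084087230585040)∘(12151,1260) = (12151·174396621583094401+93·1260·18084087230585040, 12151·18084087230585040+1260·174396621583094401) = (4238186690536135053751,439479487133537766300)

12151 1260
295293601 30620520
7176225079351 744139875780
174396621583094401 18084087230585040
4238186690536135053751 439479487133537766300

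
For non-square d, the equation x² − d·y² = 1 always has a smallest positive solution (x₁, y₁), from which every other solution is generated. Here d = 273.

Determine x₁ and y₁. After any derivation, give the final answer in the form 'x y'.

727 44

[16; 1,1,10,1,1,32] for √273; ℓ=6 ⇒ convergent index 5
a_0=16:  p_0=16·1+0=16,  q_0=16·0+1=1
a_1=1:  p_1=1·16+1=17,  q_1=1·1+0=1
a_2=1:  p_2=1·17+16=33,  q_2=1·1+1=2
…
a_4=1:  p_4=1·347+33=380,  q_4=1·21+2=23
a_5=1:  p_5=1·380+347=727,  q_5=1·23+21=44
fundamental: x₁=727, y₁=44  (since 528529 − 273·1936 = 1)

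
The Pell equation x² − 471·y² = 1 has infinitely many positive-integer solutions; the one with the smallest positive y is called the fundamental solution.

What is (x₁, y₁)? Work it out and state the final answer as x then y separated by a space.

[21; 1,2,2,1,3,…,2,1,42] for √471; ℓ=14 ⇒ convergent index 13
step 0: (21, 1)  from 21·(1,0) + (0,1)
step 1: (22, 1)  from 1·(21,1) + (1,0)
…
step 3: (152, 7)  from 2·(65,3) + (22,1)
…
step 8: (198665, 9154)  from 4·(48809,2249) + (3429,158)
step 9: (644804, 29711)  from 3·(198665,9154) + (48809,2249)
…
step 12: (5506953, 253747)  from 2·(2331742,107441) + (843469,38865)
step 13: (7838695, 361188)  from 1·(5506953,253747) + (2331742,107441)
→ (7838695, 361188).  Check: 7838695²=61445139303025, 471·361188²=61445139303024, difference 1.

7838695 361188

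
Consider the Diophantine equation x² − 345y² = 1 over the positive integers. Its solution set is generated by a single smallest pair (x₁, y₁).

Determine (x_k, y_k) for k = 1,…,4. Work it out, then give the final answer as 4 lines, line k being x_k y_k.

6761 364
91422241 4922008
1236211536041 66555391812
16716052298924161 899962003159856

[18; 1,1,2,1,6,1,2,1,1,36] for √345; ℓ=10 ⇒ convergent index 9
step 0: (18, 1)  from 18·(1,0) + (0,1)
step 1: (19, 1)  from 1·(18,1) + (1,0)
…
step 5: (873, 47)  from 6·(130,7) + (93,5)
…
step 8: (3882, 209)  from 1·(2879,155) + (1003,54)
step 9: (6761, 364)  from 1·(3882,209) + (2879,155)
fundamental: x₁=6761, y₁=364  (since 45711121 − 345·132496 = 1)
k=2:  x_2 = 6761·6761+345·364·364 = 91422241,  y_2 = 6761·364+364·6761 = 4922008
k=3:  x_3 = 6761·91422241+345·364·4922008 = 1236211536041,  y_3 = 6761·4922008+364·91422241 = 66555391812
k=4:  x_4 = 6761·1236211536041+345·364·66555391812 = 16716052298924161,  y_4 = 6761·66555391812+364·1236211536041 = 899962003159856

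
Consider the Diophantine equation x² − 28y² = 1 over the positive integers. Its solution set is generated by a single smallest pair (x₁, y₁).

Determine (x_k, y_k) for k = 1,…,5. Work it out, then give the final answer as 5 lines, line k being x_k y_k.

127 24
32257 6096
8193151 1548360
2081028097 393277344
528572943487 99890897016

[5; 3,2,3,10] for √28; ℓ=4 ⇒ convergent index 3
i=0: a=5 ⇒ p=5, q=1
…
i=2: a=2 ⇒ p=37, q=7
i=3: a=3 ⇒ p=127, q=24
(x₁, y₁) = (127, 24);  127² − 28·24² = 1 ✓
(127+24√28)^2 = 32257 + 6096√28
(127+24√28)^3 = 8193151 + 1548360√28
(127+24√28)^4 = 2081028097 + 393277344√28
(127+24√28)^5 = 528572943487 + 99890897016√28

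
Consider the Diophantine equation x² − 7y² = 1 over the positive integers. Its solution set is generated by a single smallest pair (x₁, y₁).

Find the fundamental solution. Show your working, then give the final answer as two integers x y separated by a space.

√7 = [2; 1,1,1,4, …], period ℓ=4 (even) → k=3
a_0=2:  p_0=2·1+0=2,  q_0=2·0+1=1
…
a_2=1:  p_2=1·3+2=5,  q_2=1·1+1=2
a_3=1:  p_3=1·5+3=8,  q_3=1·2+1=3
→ (8, 3).  Check: 8²=64, 7·3²=63, difference 1.

8 3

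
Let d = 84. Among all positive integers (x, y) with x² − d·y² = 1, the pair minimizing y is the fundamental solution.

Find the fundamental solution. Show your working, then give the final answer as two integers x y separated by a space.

55 6

[9; 6,18] for √84; ℓ=2 ⇒ convergent index 1
a_0=9:  p_0=9·1+0=9,  q_0=9·0+1=1
a_1=6:  p_1=6·9+1=55,  q_1=6·1+0=6
fundamental: x₁=55, y₁=6  (since 3025 − 84·36 = 1)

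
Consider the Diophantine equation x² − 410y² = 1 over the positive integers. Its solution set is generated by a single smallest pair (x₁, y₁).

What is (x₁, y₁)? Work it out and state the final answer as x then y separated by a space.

d=410: √d = [20; 4,40] (ℓ=2, even), read p_1/q_1
k=0  a_k=20  p_k/q_k = 20/1
k=1  a_k=4  p_k/q_k = 81/4
→ (81, 4).  Check: 81²=6561, 410·4²=6560, difference 1.

81 4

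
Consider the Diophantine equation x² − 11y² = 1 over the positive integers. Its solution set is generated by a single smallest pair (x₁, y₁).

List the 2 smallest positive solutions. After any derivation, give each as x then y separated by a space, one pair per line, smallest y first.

10 3
199 60

√11 = [3; 3,6, …], period ℓ=2 (even) → k=1
k=0  a_k=3  p_k/q_k = 3/1
k=1  a_k=3  p_k/q_k = 10/3
fundamental: x₁=10, y₁=3  (since 100 − 11·9 = 1)
n=2: (10,3)∘(10,3) = (10·10+11·3·3, 10·3+3·10) = (199,60)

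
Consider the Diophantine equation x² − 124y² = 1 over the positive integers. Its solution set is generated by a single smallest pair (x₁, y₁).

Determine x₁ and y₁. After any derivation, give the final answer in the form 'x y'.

4620799 414960

[11; 7,2,1,1,1,…,2,7,22] for √124; ℓ=16 ⇒ convergent index 15
k=0  a_k=11  p_k/q_k = 11/1
k=1  a_k=7  p_k/q_k = 78/7
k=2  a_k=2  p_k/q_k = 167/15
…
k=4  a_k=1  p_k/q_k = 412/37
k=5  a_k=1  p_k/q_k = 657/59
k=6  a_k=3  p_k/q_k = 2383/214
k=7  a_k=1  p_k/q_k = 3040/273
…
k=9  a_k=1  p_k/q_k = 17583/1579
…
k=11  a_k=1  p_k/q_k = 84875/7622
k=12  a_k=1  p_k/q_k = 152167/13665
…
k=14  a_k=2  p_k/q_k = 626251/56239
k=15  a_k=7  p_k/q_k = 4620799/414960
fundamental: x₁=4620799, y₁=414960  (since 21351783398401 − 124·172191801600 = 1)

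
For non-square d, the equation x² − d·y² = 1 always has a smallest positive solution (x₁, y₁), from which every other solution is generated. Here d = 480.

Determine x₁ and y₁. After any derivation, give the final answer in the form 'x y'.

241 11

√480 = [21; 1,9,1,42, …], period ℓ=4 (even) → k=3
k=0  a_k=21  p_k/q_k = 21/1
k=1  a_k=1  p_k/q_k = 22/1
k=2  a_k=9  p_k/q_k = 219/10
k=3  a_k=1  p_k/q_k = 241/11
(x₁, y₁) = (241, 11);  241² − 480·11² = 1 ✓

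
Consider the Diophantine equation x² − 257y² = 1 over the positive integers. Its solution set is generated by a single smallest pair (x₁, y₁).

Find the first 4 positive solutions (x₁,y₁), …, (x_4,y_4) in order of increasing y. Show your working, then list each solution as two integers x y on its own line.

√257 = [16; 32, …], period ℓ=1 (odd) → k=1
step 0: (16, 1)  from 16·(1,0) + (0,1)
step 1: (513, 32)  from 32·(16,1) + (1,0)
fundamental: x₁=513, y₁=32  (since 263169 − 257·1024 = 1)
k=2:  x_2 = 513·513+257·32·32 = 526337,  y_2 = 513·32+32·513 = 32832
k=3:  x_3 = 513·526337+257·32·32832 = 540021249,  y_3 = 513·32832+32·526337 = 33685600
k=4:  x_4 = 513·540021249+257·32·33685600 = 554061275137,  y_4 = 513·33685600+32·540021249 = 34561392768

513 32
526337 32832
540021249 33685600
554061275137 34561392768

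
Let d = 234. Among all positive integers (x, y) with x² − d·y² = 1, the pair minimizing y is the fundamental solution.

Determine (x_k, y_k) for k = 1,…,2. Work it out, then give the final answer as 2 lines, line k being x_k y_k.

√234 → a₀=15, period (3,2,1,2,1,2,3,30); ℓ=8 even so k=7
i=0: a=15 ⇒ p=15, q=1
i=1: a=3 ⇒ p=46, q=3
i=2: a=2 ⇒ p=107, q=7
i=3: a=1 ⇒ p=153, q=10
i=4: a=2 ⇒ p=413, q=27
…
i=6: a=2 ⇒ p=1545, q=101
i=7: a=3 ⇒ p=5201, q=340
(x₁, y₁) = (5201, 340);  5201² − 234·340² = 1 ✓
(5201+340√234)^2 = 54100801 + 3536680√234

5201 340
54100801 3536680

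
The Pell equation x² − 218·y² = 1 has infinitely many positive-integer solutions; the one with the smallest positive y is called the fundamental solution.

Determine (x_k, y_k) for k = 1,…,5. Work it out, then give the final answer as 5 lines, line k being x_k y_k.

√218 = [14; 1,3,3,1,28, …], period ℓ=5 (odd) → k=9
a_0=14:  p_0=14·1+0=14,  q_0=14·0+1=1
a_1=1:  p_1=1·14+1=15,  q_1=1·1+0=1
a_2=3:  p_2=3·15+14=59,  q_2=3·1+1=4
…
a_4=1:  p_4=1·192+59=251,  q_4=1·13+4=17
a_5=28:  p_5=28·251+192=7220,  q_5=28·17+13=489
…
a_7=3:  p_7=3·7471+7220=29633,  q_7=3·506+489=2007
a_8=3:  p_8=3·29633+7471=96370,  q_8=3·2007+506=6527
a_9=1:  p_9=1·96370+29633=126003,  q_9=1·6527+2007=8534
fundamental: x₁=126003, y₁=8534  (since 15876756009 − 218·72829156 = 1)
(x_2, y_2) = (126003·126003 + 218·8534·8534, 126003·8534 + 8534·126003) = (31753512017, 2150619204)
(x_3, y_3) = (126003·31753512017 + 218·8534·2150619204, 126003·2150619204 + 8534·31753512017) = (8002075549230099, 541968943114690)
(x_4, y_4) = (126003·8002075549230099 + 218·8534·541968943114690, 126003·541968943114690 + 8534·8002075549230099) = (2016571050827526816577, 136579425476409948936)
(x_5, y_5) = (126003·2016571050827526816577 + 218·8534·136579425476409948936, 126003·136579425476409948936 + 8534·2016571050827526816577) = (508188004226839647389073363, 34418834696066196648450926)

126003 8534
31753512017 2150619204
8002075549230099 541968943114690
2016571050827526816577 136579425476409948936
508188004226839647389073363 34418834696066196648450926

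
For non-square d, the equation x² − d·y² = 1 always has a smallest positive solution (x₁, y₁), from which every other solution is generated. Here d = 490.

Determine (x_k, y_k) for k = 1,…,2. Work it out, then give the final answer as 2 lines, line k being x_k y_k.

d=490: √d = [22; 7,2,1,4,4,4,1,2,7,44] (ℓ=10, even), read p_9/q_9
step 0: (22, 1)  from 22·(1,0) + (0,1)
step 1: (155, 7)  from 7·(22,1) + (1,0)
step 2: (332, 15)  from 2·(155,7) + (22,1)
step 3: (487, 22)  from 1·(332,15) + (155,7)
step 4: (2280, 103)  from 4·(487,22) + (332,15)
…
step 6: (40708, 1839)  from 4·(9607,434) + (2280,103)
…
step 8: (141338, 6385)  from 2·(50315,2273) + (40708,1839)
step 9: (1039681, 46968)  from 7·(141338,6385) + (50315,2273)
(x₁, y₁) = (1039681, 46968);  1039681² − 490·46968² = 1 ✓
(1039681+46968√490)^2 = 2161873163521 + 97663474416√490

1039681 46968
2161873163521 97663474416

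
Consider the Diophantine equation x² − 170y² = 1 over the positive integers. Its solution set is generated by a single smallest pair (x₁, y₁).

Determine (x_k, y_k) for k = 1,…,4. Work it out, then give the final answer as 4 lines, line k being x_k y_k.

339 26
229841 17628
155831859 11951758
105653770561 8103274296

√170 → a₀=13, period (26); ℓ=1 odd so k=1
k=0  a_k=13  p_k/q_k = 13/1
k=1  a_k=26  p_k/q_k = 339/26
(x₁, y₁) = (339, 26);  339² − 170·26² = 1 ✓
n=2: (339,26)∘(339,26) = (339·339+170·26·26, 339·26+26·339) = (229841,17628)
n=3: (229841,17628)∘(339,26) = (339·229841+170·26·17628, 339·17628+26·229841) = (155831859,11951758)
n=4: (155831859,11951758)∘(339,26) = (339·155831859+170·26·11951758, 339·11951758+26·155831859) = (105653770561,8103274296)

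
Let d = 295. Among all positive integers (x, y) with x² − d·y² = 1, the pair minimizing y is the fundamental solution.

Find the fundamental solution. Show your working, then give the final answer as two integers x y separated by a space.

2024999 117900

√295 → a₀=17, period (5,1,2,3,2,6,2,3,2,1,5,34); ℓ=12 even so k=11
k=0  a_k=17  p_k/q_k = 17/1
…
k=2  a_k=1  p_k/q_k = 103/6
…
k=5  a_k=2  p_k/q_k = 2250/131
k=6  a_k=6  p_k/q_k = 14479/843
k=7  a_k=2  p_k/q_k = 31208/1817
…
k=10  a_k=1  p_k/q_k = 355517/20699
k=11  a_k=5  p_k/q_k = 2024999/117900
(x₁, y₁) = (2024999, 117900);  2024999² − 295·117900² = 1 ✓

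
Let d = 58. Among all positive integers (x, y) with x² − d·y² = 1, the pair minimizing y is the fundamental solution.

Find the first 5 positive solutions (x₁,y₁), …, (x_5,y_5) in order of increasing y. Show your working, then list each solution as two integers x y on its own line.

19603 2574
768555217 100916244
30131975818099 3956522259690
1181354243155834177 155119411612489896
46316174427035658925363 6081611647722756602886

√58 = [7; 1,1,1,1,1,1,14, …], period ℓ=7 (odd) → k=13
k=0  a_k=7  p_k/q_k = 7/1
k=1  a_k=1  p_k/q_k = 8/1
…
k=8  a_k=1  p_k/q_k = 1546/203
…
k=12  a_k=1  p_k/q_k = 12071/1585
k=13  a_k=1  p_k/q_k = 19603/2574
→ (19603, 2574).  Check: 19603²=384277609, 58·2574²=384277608, difference 1.
(19603+2574√58)^2 = 768555217 + 100916244√58
(19603+2574√58)^3 = 30131975818099 + 3956522259690√58
(19603+2574√58)^4 = 1181354243155834177 + 155119411612489896√58
(19603+2574√58)^5 = 46316174427035658925363 + 6081611647722756602886√58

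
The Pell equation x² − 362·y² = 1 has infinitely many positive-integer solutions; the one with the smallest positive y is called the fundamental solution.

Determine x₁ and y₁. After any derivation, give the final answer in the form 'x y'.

723 38

√362 → a₀=19, period (38); ℓ=1 odd so k=1
a_0=19:  p_0=19·1+0=19,  q_0=19·0+1=1
a_1=38:  p_1=38·19+1=723,  q_1=38·1+0=38
(x₁, y₁) = (723, 38);  723² − 362·38² = 1 ✓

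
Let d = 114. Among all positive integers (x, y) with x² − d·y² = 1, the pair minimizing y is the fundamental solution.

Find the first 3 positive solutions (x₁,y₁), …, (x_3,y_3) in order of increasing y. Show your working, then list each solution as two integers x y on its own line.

1025 96
2101249 196800
4307559425 403439904

[10; 1,2,10,2,1,20] for √114; ℓ=6 ⇒ convergent index 5
step 0: (10, 1)  from 10·(1,0) + (0,1)
step 1: (11, 1)  from 1·(10,1) + (1,0)
…
step 4: (694, 65)  from 2·(331,31) + (32,3)
step 5: (1025, 96)  from 1·(694,65) + (331,31)
fundamental: x₁=1025, y₁=96  (since 1050625 − 114·9216 = 1)
(1025+96√114)^2 = 2101249 + 196800√114
(1025+96√114)^3 = 4307559425 + 403439904√114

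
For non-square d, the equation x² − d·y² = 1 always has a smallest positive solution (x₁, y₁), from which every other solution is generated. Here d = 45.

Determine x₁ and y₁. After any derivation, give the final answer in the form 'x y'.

√45 → a₀=6, period (1,2,2,2,1,12); ℓ=6 even so k=5
k=0  a_k=6  p_k/q_k = 6/1
…
k=2  a_k=2  p_k/q_k = 20/3
k=3  a_k=2  p_k/q_k = 47/7
k=4  a_k=2  p_k/q_k = 114/17
k=5  a_k=1  p_k/q_k = 161/24
fundamental: x₁=161, y₁=24  (since 25921 − 45·576 = 1)

161 24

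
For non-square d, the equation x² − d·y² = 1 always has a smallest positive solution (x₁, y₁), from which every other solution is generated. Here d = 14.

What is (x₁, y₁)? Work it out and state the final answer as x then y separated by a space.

15 4

√14 → a₀=3, period (1,2,1,6); ℓ=4 even so k=3
a_0=3:  p_0=3·1+0=3,  q_0=3·0+1=1
…
a_2=2:  p_2=2·4+3=11,  q_2=2·1+1=3
a_3=1:  p_3=1·11+4=15,  q_3=1·3+1=4
fundamental: x₁=15, y₁=4  (since 225 − 14·16 = 1)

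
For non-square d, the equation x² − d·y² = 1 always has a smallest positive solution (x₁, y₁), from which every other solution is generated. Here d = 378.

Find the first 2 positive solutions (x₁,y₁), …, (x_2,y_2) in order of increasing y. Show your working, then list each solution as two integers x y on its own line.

8749 450
153090001 7874100

√378 → a₀=19, period (2,3,1,4,1,3,2,38); ℓ=8 even so k=7
k=0  a_k=19  p_k/q_k = 19/1
…
k=2  a_k=3  p_k/q_k = 136/7
…
k=4  a_k=4  p_k/q_k = 836/43
…
k=6  a_k=3  p_k/q_k = 3869/199
k=7  a_k=2  p_k/q_k = 8749/450
→ (8749, 450).  Check: 8749²=76545001, 378·450²=76545000, difference 1.
k=2:  x_2 = 8749·8749+378·450·450 = 153090001,  y_2 = 8749·450+450·8749 = 7874100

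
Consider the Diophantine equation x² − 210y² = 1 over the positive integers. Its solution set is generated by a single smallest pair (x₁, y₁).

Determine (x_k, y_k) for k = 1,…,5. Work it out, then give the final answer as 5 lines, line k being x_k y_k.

√210 → a₀=14, period (2,28); ℓ=2 even so k=1
k=0  a_k=14  p_k/q_k = 14/1
k=1  a_k=2  p_k/q_k = 29/2
(x₁, y₁) = (29, 2);  29² − 210·2² = 1 ✓
(x_2, y_2) = (29·29 + 210·2·2, 29·2 + 2·29) = (1681, 116)
(x_3, y_3) = (29·1681 + 210·2·116, 29·116 + 2·1681) = (97469, 6726)
(x_4, y_4) = (29·97469 + 210·2·6726, 29·6726 + 2·97469) = (5651521, 389992)
(x_5, y_5) = (29·5651521 + 210·2·389992, 29·389992 + 2·5651521) = (327690749, 22612810)

29 2
1681 116
97469 6726
5651521 389992
327690749 22612810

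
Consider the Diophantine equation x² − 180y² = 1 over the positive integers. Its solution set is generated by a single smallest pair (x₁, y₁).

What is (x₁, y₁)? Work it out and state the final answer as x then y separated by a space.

√180 → a₀=13, period (2,2,2,26); ℓ=4 even so k=3
a_0=13:  p_0=13·1+0=13,  q_0=13·0+1=1
a_1=2:  p_1=2·13+1=27,  q_1=2·1+0=2
a_2=2:  p_2=2·27+13=67,  q_2=2·2+1=5
a_3=2:  p_3=2·67+27=161,  q_3=2·5+2=12
fundamental: x₁=161, y₁=12  (since 25921 − 180·144 = 1)

161 12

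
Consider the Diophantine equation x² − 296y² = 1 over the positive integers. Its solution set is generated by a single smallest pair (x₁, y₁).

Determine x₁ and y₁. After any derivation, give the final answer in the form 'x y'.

3699 215

d=296: √d = [17; 4,1,7,1,4,34] (ℓ=6, even), read p_5/q_5
i=0: a=17 ⇒ p=17, q=1
i=1: a=4 ⇒ p=69, q=4
i=2: a=1 ⇒ p=86, q=5
i=3: a=7 ⇒ p=671, q=39
i=4: a=1 ⇒ p=757, q=44
i=5: a=4 ⇒ p=3699, q=215
(x₁, y₁) = (3699, 215);  3699² − 296·215² = 1 ✓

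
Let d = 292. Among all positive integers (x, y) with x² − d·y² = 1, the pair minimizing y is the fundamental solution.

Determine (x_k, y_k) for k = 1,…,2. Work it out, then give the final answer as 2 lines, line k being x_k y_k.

2281249 133500
10408194000001 609093483000

√292 → a₀=17, period (11,2,1,3,8,3,1,2,11,34); ℓ=10 even so k=9
i=0: a=17 ⇒ p=17, q=1
i=1: a=11 ⇒ p=188, q=11
…
i=3: a=1 ⇒ p=581, q=34
i=4: a=3 ⇒ p=2136, q=125
i=5: a=8 ⇒ p=17669, q=1034
…
i=8: a=2 ⇒ p=200767, q=11749
i=9: a=11 ⇒ p=2281249, q=133500
(x₁, y₁) = (2281249, 133500);  2281249² − 292·133500² = 1 ✓
n=2: (2281249,133500)∘(2281249,133500) = (2281249·2281249+292·133500·133500, 2281249·133500+133500·2281249) = (10408194000001,609093483000)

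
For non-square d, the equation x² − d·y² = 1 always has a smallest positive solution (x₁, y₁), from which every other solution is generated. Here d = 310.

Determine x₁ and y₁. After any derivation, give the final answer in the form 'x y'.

848719 48204

d=310: √d = [17; 1,1,1,1,5,…,1,1,34] (ℓ=16, even), read p_15/q_15
k=0  a_k=17  p_k/q_k = 17/1
…
k=4  a_k=1  p_k/q_k = 88/5
k=5  a_k=5  p_k/q_k = 493/28
k=6  a_k=3  p_k/q_k = 1567/89
…
k=8  a_k=2  p_k/q_k = 5687/323
k=9  a_k=1  p_k/q_k = 7747/440
k=10  a_k=3  p_k/q_k = 28928/1643
…
k=12  a_k=1  p_k/q_k = 181315/10298
k=13  a_k=1  p_k/q_k = 333702/18953
k=14  a_k=1  p_k/q_k = 515017/29251
k=15  a_k=1  p_k/q_k = 848719/48204
→ (848719, 48204).  Check: 848719²=720323940961, 310·48204²=720323940960, difference 1.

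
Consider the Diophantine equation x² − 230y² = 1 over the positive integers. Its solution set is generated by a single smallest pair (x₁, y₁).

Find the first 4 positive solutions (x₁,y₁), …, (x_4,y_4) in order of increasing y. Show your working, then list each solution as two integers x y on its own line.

[15; 6,30] for √230; ℓ=2 ⇒ convergent index 1
a_0=15:  p_0=15·1+0=15,  q_0=15·0+1=1
a_1=6:  p_1=6·15+1=91,  q_1=6·1+0=6
→ (91, 6).  Check: 91²=8281, 230·6²=8280, difference 1.
(x_2, y_2) = (91·91 + 230·6·6, 91·6 + 6·91) = (16561, 1092)
(x_3, y_3) = (91·16561 + 230·6·1092, 91·1092 + 6·16561) = (3014011, 198738)
(x_4, y_4) = (91·3014011 + 230·6·198738, 91·198738 + 6·3014011) = (548533441, 36169224)

91 6
16561 1092
3014011 198738
548533441 36169224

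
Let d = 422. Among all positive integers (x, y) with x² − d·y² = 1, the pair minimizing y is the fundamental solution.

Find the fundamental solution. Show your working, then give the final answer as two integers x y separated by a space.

d=422: √d = [20; 1,1,5,2,1,…,1,1,40] (ℓ=14, even), read p_13/q_13
step 0: (20, 1)  from 20·(1,0) + (0,1)
step 1: (21, 1)  from 1·(20,1) + (1,0)
step 2: (41, 2)  from 1·(21,1) + (20,1)
step 3: (226, 11)  from 5·(41,2) + (21,1)
step 4: (493, 24)  from 2·(226,11) + (41,2)
step 5: (719, 35)  from 1·(493,24) + (226,11)
…
step 7: (53719, 2615)  from 20·(2650,129) + (719,35)
step 8: (163807, 7974)  from 3·(53719,2615) + (2650,129)
step 9: (217526, 10589)  from 1·(163807,7974) + (53719,2615)
…
step 11: (3211821, 156349)  from 5·(598859,29152) + (217526,10589)
step 12: (3810680, 185501)  from 1·(3211821,156349) + (598859,29152)
step 13: (7022501, 341850)  from 1·(3810680,185501) + (3211821,156349)
→ (7022501, 341850).  Check: 7022501²=49315520295001, 422·341850²=49315520295000, difference 1.

7022501 341850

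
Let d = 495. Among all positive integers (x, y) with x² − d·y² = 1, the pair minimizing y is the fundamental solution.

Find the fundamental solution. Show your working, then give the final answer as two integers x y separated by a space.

[22; 4,44] for √495; ℓ=2 ⇒ convergent index 1
a_0=22:  p_0=22·1+0=22,  q_0=22·0+1=1
a_1=4:  p_1=4·22+1=89,  q_1=4·1+0=4
→ (89, 4).  Check: 89²=7921, 495·4²=7920, difference 1.

89 4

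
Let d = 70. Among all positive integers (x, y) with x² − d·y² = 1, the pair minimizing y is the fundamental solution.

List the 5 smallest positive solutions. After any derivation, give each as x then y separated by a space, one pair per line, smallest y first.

√70 = [8; 2,1,2,1,2,16, …], period ℓ=6 (even) → k=5
i=0: a=8 ⇒ p=8, q=1
i=1: a=2 ⇒ p=17, q=2
…
i=4: a=1 ⇒ p=92, q=11
i=5: a=2 ⇒ p=251, q=30
(x₁, y₁) = (251, 30);  251² − 70·30² = 1 ✓
k=2:  x_2 = 251·251+70·30·30 = 126001,  y_2 = 251·30+30·251 = 15060
k=3:  x_3 = 251·126001+70·30·15060 = 63252251,  y_3 = 251·15060+30·126001 = 7560090
k=4:  x_4 = 251·63252251+70·30·7560090 = 31752504001,  y_4 = 251·7560090+30·63252251 = 3795150120
k=5:  x_5 = 251·31752504001+70·30·3795150120 = 15939693756251,  y_5 = 251·3795150120+30·31752504001 = 1905157800150

251 30
126001 15060
63252251 7560090
31752504001 3795150120
15939693756251 1905157800150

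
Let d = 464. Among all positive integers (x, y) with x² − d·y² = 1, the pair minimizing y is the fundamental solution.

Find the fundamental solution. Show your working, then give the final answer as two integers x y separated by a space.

√464 = [21; 1,1,5,1,1,1,5,1,1,42, …], period ℓ=10 (even) → k=9
k=0  a_k=21  p_k/q_k = 21/1
k=1  a_k=1  p_k/q_k = 22/1
k=2  a_k=1  p_k/q_k = 43/2
k=3  a_k=5  p_k/q_k = 237/11
k=4  a_k=1  p_k/q_k = 280/13
k=5  a_k=1  p_k/q_k = 517/24
k=6  a_k=1  p_k/q_k = 797/37
…
k=8  a_k=1  p_k/q_k = 5299/246
k=9  a_k=1  p_k/q_k = 9801/455
(x₁, y₁) = (9801, 455);  9801² − 464·455² = 1 ✓

9801 455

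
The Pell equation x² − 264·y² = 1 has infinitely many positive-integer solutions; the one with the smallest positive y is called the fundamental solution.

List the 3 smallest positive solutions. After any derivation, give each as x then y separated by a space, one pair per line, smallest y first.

√264 → a₀=16, period (4,32); ℓ=2 even so k=1
a_0=16:  p_0=16·1+0=16,  q_0=16·0+1=1
a_1=4:  p_1=4·16+1=65,  q_1=4·1+0=4
fundamental: x₁=65, y₁=4  (since 4225 − 264·16 = 1)
(x_2, y_2) = (65·65 + 264·4·4, 65·4 + 4·65) = (8449, 520)
(x_3, y_3) = (65·8449 + 264·4·520, 65·520 + 4·8449) = (1098305, 67596)

65 4
8449 520
1098305 67596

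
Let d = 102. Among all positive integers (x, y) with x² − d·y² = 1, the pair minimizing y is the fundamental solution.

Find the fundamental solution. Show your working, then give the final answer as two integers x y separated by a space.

√102 = [10; 10,20, …], period ℓ=2 (even) → k=1
i=0: a=10 ⇒ p=10, q=1
i=1: a=10 ⇒ p=101, q=10
(x₁, y₁) = (101, 10);  101² − 102·10² = 1 ✓

101 10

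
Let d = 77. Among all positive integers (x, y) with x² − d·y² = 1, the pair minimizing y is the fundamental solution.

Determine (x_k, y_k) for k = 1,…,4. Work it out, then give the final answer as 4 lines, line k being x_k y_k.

d=77: √d = [8; 1,3,2,3,1,16] (ℓ=6, even), read p_5/q_5
step 0: (8, 1)  from 8·(1,0) + (0,1)
…
step 2: (35, 4)  from 3·(9,1) + (8,1)
step 3: (79, 9)  from 2·(35,4) + (9,1)
step 4: (272, 31)  from 3·(79,9) + (35,4)
step 5: (351, 40)  from 1·(272,31) + (79,9)
fundamental: x₁=351, y₁=40  (since 123201 − 77·1600 = 1)
n=2: (351,40)∘(351,40) = (351·351+77·40·40, 351·40+40·351) = (246401,28080)
n=3: (246401,28080)∘(351,40) = (351·246401+77·40·28080, 351·28080+40·246401) = (172973151,19712120)
n=4: (172973151,19712120)∘(351,40) = (351·172973151+77·40·19712120, 351·19712120+40·172973151) = (121426905601,13837880160)

351 40
246401 28080
172973151 19712120
121426905601 13837880160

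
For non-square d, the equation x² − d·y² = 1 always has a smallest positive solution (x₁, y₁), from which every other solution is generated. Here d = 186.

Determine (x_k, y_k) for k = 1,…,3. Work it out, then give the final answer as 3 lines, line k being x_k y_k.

7501 550
112530001 8251100
1688175067501 123783001650

√186 → a₀=13, period (1,1,1,3,4,3,1,1,1,26); ℓ=10 even so k=9
step 0: (13, 1)  from 13·(1,0) + (0,1)
step 1: (14, 1)  from 1·(13,1) + (1,0)
…
step 3: (41, 3)  from 1·(27,2) + (14,1)
step 4: (150, 11)  from 3·(41,3) + (27,2)
step 5: (641, 47)  from 4·(150,11) + (41,3)
step 6: (2073, 152)  from 3·(641,47) + (150,11)
…
step 8: (4787, 351)  from 1·(2714,199) + (2073,152)
step 9: (7501, 550)  from 1·(4787,351) + (2714,199)
→ (7501, 550).  Check: 7501²=56265001, 186·550²=56265000, difference 1.
(x_2, y_2) = (7501·7501 + 186·550·550, 7501·550 + 550·7501) = (112530001, 8251100)
(x_3, y_3) = (7501·112530001 + 186·550·8251100, 7501·8251100 + 550·112530001) = (1688175067501, 123783001650)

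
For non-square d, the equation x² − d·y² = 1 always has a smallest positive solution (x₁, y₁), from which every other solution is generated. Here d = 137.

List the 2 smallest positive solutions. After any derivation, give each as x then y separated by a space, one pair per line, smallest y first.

d=137: √d = [11; 1,2,2,1,1,2,2,1,22] (ℓ=9, odd), read p_17/q_17
i=0: a=11 ⇒ p=11, q=1
…
i=3: a=2 ⇒ p=82, q=7
i=4: a=1 ⇒ p=117, q=10
…
i=7: a=2 ⇒ p=1229, q=105
…
i=9: a=22 ⇒ p=39597, q=3383
…
i=13: a=1 ⇒ p=408178, q=34873
i=14: a=1 ⇒ p=694077, q=59299
i=15: a=2 ⇒ p=1796332, q=153471
i=16: a=2 ⇒ p=4286741, q=366241
i=17: a=1 ⇒ p=6083073, q=519712
→ (6083073, 519712).  Check: 6083073²=37003777123329, 137·519712²=37003777123328, difference 1.
(x_2, y_2) = (6083073·6083073 + 137·519712·519712, 6083073·519712 + 519712·6083073) = (74007554246657, 6322892069952)

6083073 519712
74007554246657 6322892069952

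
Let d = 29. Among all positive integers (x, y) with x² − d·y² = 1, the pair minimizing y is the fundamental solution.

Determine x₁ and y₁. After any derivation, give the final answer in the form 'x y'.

9801 1820

[5; 2,1,1,2,10] for √29; ℓ=5 ⇒ convergent index 9
step 0: (5, 1)  from 5·(1,0) + (0,1)
step 1: (11, 2)  from 2·(5,1) + (1,0)
step 2: (16, 3)  from 1·(11,2) + (5,1)
…
step 5: (727, 135)  from 10·(70,13) + (27,5)
…
step 8: (3775, 701)  from 1·(2251,418) + (1524,283)
step 9: (9801, 1820)  from 2·(3775,701) + (2251,418)
→ (9801, 1820).  Check: 9801²=96059601, 29·1820²=96059600, difference 1.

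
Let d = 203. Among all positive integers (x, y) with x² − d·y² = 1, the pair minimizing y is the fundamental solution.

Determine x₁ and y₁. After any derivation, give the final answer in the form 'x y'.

d=203: √d = [14; 4,28] (ℓ=2, even), read p_1/q_1
step 0: (14, 1)  from 14·(1,0) + (0,1)
step 1: (57, 4)  from 4·(14,1) + (1,0)
(x₁, y₁) = (57, 4);  57² − 203·4² = 1 ✓

57 4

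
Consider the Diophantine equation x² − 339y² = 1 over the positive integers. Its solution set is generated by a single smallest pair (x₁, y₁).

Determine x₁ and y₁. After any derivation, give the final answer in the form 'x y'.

√339 → a₀=18, period (2,2,2,1,17,1,2,2,2,36); ℓ=10 even so k=9
a_0=18:  p_0=18·1+0=18,  q_0=18·0+1=1
…
a_2=2:  p_2=2·37+18=92,  q_2=2·2+1=5
…
a_4=1:  p_4=1·221+92=313,  q_4=1·12+5=17
a_5=17:  p_5=17·313+221=5542,  q_5=17·17+12=301
…
a_8=2:  p_8=2·17252+5855=40359,  q_8=2·937+318=2192
a_9=2:  p_9=2·40359+17252=97970,  q_9=2·2192+937=5321
fundamental: x₁=97970, y₁=5321  (since 9598120900 − 339·28313041 = 1)

97970 5321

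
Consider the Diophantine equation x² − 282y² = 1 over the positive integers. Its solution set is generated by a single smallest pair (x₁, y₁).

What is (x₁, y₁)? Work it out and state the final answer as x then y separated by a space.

2351 140

[16; 1,3,1,4,1,3,1,32] for √282; ℓ=8 ⇒ convergent index 7
k=0  a_k=16  p_k/q_k = 16/1
…
k=2  a_k=3  p_k/q_k = 67/4
…
k=5  a_k=1  p_k/q_k = 487/29
k=6  a_k=3  p_k/q_k = 1864/111
k=7  a_k=1  p_k/q_k = 2351/140
fundamental: x₁=2351, y₁=140  (since 5527201 − 282·19600 = 1)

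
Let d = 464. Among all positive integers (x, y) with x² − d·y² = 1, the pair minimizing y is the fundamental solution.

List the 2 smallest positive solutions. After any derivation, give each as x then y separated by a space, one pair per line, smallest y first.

√464 → a₀=21, period (1,1,5,1,1,1,5,1,1,42); ℓ=10 even so k=9
step 0: (21, 1)  from 21·(1,0) + (0,1)
step 1: (22, 1)  from 1·(21,1) + (1,0)
step 2: (43, 2)  from 1·(22,1) + (21,1)
step 3: (237, 11)  from 5·(43,2) + (22,1)
step 4: (280, 13)  from 1·(237,11) + (43,2)
step 5: (517, 24)  from 1·(280,13) + (237,11)
…
step 8: (5299, 246)  from 1·(4502,209) + (797,37)
step 9: (9801, 455)  from 1·(5299,246) + (4502,209)
fundamental: x₁=9801, y₁=455  (since 96059601 − 464·207025 = 1)
k=2:  x_2 = 9801·9801+464·455·455 = 192119201,  y_2 = 9801·455+455·9801 = 8918910

9801 455
192119201 8918910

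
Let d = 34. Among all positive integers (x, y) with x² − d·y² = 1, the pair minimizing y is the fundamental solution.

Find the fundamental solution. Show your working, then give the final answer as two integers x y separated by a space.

d=34: √d = [5; 1,4,1,10] (ℓ=4, even), read p_3/q_3
a_0=5:  p_0=5·1+0=5,  q_0=5·0+1=1
…
a_2=4:  p_2=4·6+5=29,  q_2=4·1+1=5
a_3=1:  p_3=1·29+6=35,  q_3=1·5+1=6
→ (35, 6).  Check: 35²=1225, 34·6²=1224, difference 1.

35 6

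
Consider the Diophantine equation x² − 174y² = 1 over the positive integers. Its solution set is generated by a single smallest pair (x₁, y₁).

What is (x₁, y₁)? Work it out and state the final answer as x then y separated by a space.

1451 110

√174 = [13; 5,4,5,26, …], period ℓ=4 (even) → k=3
step 0: (13, 1)  from 13·(1,0) + (0,1)
step 1: (66, 5)  from 5·(13,1) + (1,0)
step 2: (277, 21)  from 4·(66,5) + (13,1)
step 3: (1451, 110)  from 5·(277,21) + (66,5)
fundamental: x₁=1451, y₁=110  (since 2105401 − 174·12100 = 1)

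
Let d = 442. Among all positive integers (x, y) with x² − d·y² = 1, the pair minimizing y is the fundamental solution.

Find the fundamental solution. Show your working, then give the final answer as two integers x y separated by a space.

883 42

[21; 42] for √442; ℓ=1 ⇒ convergent index 1
step 0: (21, 1)  from 21·(1,0) + (0,1)
step 1: (883, 42)  from 42·(21,1) + (1,0)
(x₁, y₁) = (883, 42);  883² − 442·42² = 1 ✓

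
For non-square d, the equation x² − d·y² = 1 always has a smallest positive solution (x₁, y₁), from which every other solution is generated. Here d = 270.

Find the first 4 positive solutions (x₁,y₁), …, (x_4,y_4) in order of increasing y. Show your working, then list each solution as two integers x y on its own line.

5291 322
55989361 3407404
592479412811 36057148806
6269617090376641 381556745257688

√270 → a₀=16, period (2,3,6,3,2,32); ℓ=6 even so k=5
step 0: (16, 1)  from 16·(1,0) + (0,1)
…
step 4: (2284, 139)  from 3·(723,44) + (115,7)
step 5: (5291, 322)  from 2·(2284,139) + (723,44)
(x₁, y₁) = (5291, 322);  5291² − 270·322² = 1 ✓
n=2: (5291,322)∘(5291,322) = (5291·5291+270·322·322, 5291·322+322·5291) = (55989361,3407404)
n=3: (55989361,3407404)∘(5291,322) = (5291·55989361+270·322·3407404, 5291·3407404+322·55989361) = (592479412811,36057148806)
n=4: (592479412811,36057148806)∘(5291,322) = (5291·592479412811+270·322·36057148806, 5291·36057148806+322·592479412811) = (6269617090376641,381556745257688)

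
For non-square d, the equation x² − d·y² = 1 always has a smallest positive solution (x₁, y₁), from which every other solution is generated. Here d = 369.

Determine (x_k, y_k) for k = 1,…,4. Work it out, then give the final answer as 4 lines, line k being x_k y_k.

√369 → a₀=19, period (4,1,3,2,7,4,7,2,3,1,4,38); ℓ=12 even so k=11
i=0: a=19 ⇒ p=19, q=1
…
i=4: a=2 ⇒ p=826, q=43
i=5: a=7 ⇒ p=6147, q=320
…
i=7: a=7 ⇒ p=184045, q=9581
i=8: a=2 ⇒ p=393504, q=20485
i=9: a=3 ⇒ p=1364557, q=71036
i=10: a=1 ⇒ p=1758061, q=91521
i=11: a=4 ⇒ p=8396801, q=437120
fundamental: x₁=8396801, y₁=437120  (since 70506267033601 − 369·191073894400 = 1)
k=2:  x_2 = 8396801·8396801+369·437120·437120 = 141012534067201,  y_2 = 8396801·437120+437120·8396801 = 7340819306240
k=3:  x_3 = 8396801·141012534067201+369·437120·7340819306240 = 2368108374136006451201,  y_3 = 8396801·7340819306240+437120·141012534067201 = 123278797782910239360
k=4:  x_4 = 8396801·2368108374136006451201+369·437120·123278797782910239360 = 39769069528107045198367948801,  y_4 = 8396801·123278797782910239360+437120·2368108374136006451201 = 2070295065004669620717268480

8396801 437120
141012534067201 7340819306240
2368108374136006451201 123278797782910239360
39769069528107045198367948801 2070295065004669620717268480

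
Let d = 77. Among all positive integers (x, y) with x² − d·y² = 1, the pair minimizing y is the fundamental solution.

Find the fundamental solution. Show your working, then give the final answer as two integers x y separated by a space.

√77 → a₀=8, period (1,3,2,3,1,16); ℓ=6 even so k=5
i=0: a=8 ⇒ p=8, q=1
i=1: a=1 ⇒ p=9, q=1
i=2: a=3 ⇒ p=35, q=4
…
i=4: a=3 ⇒ p=272, q=31
i=5: a=1 ⇒ p=351, q=40
fundamental: x₁=351, y₁=40  (since 123201 − 77·1600 = 1)

351 40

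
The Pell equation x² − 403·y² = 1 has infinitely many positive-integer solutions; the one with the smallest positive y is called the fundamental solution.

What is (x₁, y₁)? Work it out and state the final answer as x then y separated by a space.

d=403: √d = [20; 13,2,1,3,1,3,1,2,13,40] (ℓ=10, even), read p_9/q_9
a_0=20:  p_0=20·1+0=20,  q_0=20·0+1=1
…
a_3=1:  p_3=1·542+261=803,  q_3=1·27+13=40
a_4=3:  p_4=3·803+542=2951,  q_4=3·40+27=147
a_5=1:  p_5=1·2951+803=3754,  q_5=1·147+40=187
…
a_7=1:  p_7=1·14213+3754=17967,  q_7=1·708+187=895
a_8=2:  p_8=2·17967+14213=50147,  q_8=2·895+708=2498
a_9=13:  p_9=13·50147+17967=669878,  q_9=13·2498+895=33369
→ (669878, 33369).  Check: 669878²=448736534884, 403·33369²=448736534883, difference 1.

669878 33369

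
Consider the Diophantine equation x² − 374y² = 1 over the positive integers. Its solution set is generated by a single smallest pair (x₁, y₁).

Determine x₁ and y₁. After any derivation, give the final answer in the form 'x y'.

3365 174

√374 → a₀=19, period (2,1,18,1,2,38); ℓ=6 even so k=5
i=0: a=19 ⇒ p=19, q=1
i=1: a=2 ⇒ p=39, q=2
i=2: a=1 ⇒ p=58, q=3
i=3: a=18 ⇒ p=1083, q=56
i=4: a=1 ⇒ p=1141, q=59
i=5: a=2 ⇒ p=3365, q=174
(x₁, y₁) = (3365, 174);  3365² − 374·174² = 1 ✓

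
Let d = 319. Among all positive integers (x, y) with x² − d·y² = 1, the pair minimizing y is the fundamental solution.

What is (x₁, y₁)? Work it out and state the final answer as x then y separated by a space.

d=319: √d = [17; 1,6,5,1,4,…,6,1,34] (ℓ=14, even), read p_13/q_13
i=0: a=17 ⇒ p=17, q=1
i=1: a=1 ⇒ p=18, q=1
i=2: a=6 ⇒ p=125, q=7
…
i=7: a=1 ⇒ p=15628, q=875
…
i=9: a=4 ⇒ p=250816, q=14043
…
i=11: a=5 ⇒ p=1798881, q=100718
i=12: a=6 ⇒ p=11102899, q=621643
i=13: a=1 ⇒ p=12901780, q=722361
(x₁, y₁) = (12901780, 722361);  12901780² − 319·722361² = 1 ✓

12901780 722361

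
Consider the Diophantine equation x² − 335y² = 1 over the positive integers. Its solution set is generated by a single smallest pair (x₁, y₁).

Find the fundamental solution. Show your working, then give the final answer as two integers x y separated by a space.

d=335: √d = [18; 3,3,3,36] (ℓ=4, even), read p_3/q_3
a_0=18:  p_0=18·1+0=18,  q_0=18·0+1=1
…
a_2=3:  p_2=3·55+18=183,  q_2=3·3+1=10
a_3=3:  p_3=3·183+55=604,  q_3=3·10+3=33
fundamental: x₁=604, y₁=33  (since 364816 − 335·1089 = 1)

604 33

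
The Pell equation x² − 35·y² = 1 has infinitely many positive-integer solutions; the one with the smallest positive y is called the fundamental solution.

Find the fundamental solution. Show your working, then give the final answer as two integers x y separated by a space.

6 1

√35 → a₀=5, period (1,10); ℓ=2 even so k=1
step 0: (5, 1)  from 5·(1,0) + (0,1)
step 1: (6, 1)  from 1·(5,1) + (1,0)
(x₁, y₁) = (6, 1);  6² − 35·1² = 1 ✓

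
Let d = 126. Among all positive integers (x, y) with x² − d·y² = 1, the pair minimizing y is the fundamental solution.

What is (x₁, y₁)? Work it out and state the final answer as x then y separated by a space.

449 40

√126 → a₀=11, period (4,2,4,22); ℓ=4 even so k=3
k=0  a_k=11  p_k/q_k = 11/1
k=1  a_k=4  p_k/q_k = 45/4
k=2  a_k=2  p_k/q_k = 101/9
k=3  a_k=4  p_k/q_k = 449/40
(x₁, y₁) = (449, 40);  449² − 126·40² = 1 ✓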